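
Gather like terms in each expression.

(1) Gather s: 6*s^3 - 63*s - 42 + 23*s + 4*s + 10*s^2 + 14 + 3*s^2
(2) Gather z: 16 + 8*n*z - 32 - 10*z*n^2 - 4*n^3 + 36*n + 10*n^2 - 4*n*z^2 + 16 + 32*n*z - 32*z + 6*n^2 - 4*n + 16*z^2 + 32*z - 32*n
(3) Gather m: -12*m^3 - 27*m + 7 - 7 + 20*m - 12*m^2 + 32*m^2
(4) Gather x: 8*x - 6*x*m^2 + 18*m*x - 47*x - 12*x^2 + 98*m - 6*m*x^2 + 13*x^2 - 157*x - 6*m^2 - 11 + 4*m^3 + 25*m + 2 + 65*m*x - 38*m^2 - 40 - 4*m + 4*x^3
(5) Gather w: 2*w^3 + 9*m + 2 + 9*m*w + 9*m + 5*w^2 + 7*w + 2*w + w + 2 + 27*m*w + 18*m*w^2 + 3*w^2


(1) = 6*s^3 + 13*s^2 - 36*s - 28
(2) = -4*n^3 + 16*n^2 + z^2*(16 - 4*n) + z*(-10*n^2 + 40*n)
(3) = -12*m^3 + 20*m^2 - 7*m
(4) = 4*m^3 - 44*m^2 + 119*m + 4*x^3 + x^2*(1 - 6*m) + x*(-6*m^2 + 83*m - 196) - 49
(5) = 18*m + 2*w^3 + w^2*(18*m + 8) + w*(36*m + 10) + 4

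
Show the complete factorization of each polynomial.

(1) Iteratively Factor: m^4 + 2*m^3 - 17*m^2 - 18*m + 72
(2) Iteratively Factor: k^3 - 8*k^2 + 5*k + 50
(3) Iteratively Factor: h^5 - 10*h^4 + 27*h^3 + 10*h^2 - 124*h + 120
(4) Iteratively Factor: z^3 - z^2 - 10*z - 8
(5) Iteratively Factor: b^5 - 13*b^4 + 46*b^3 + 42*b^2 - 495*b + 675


(1) = (m - 3)*(m^3 + 5*m^2 - 2*m - 24) = (m - 3)*(m + 3)*(m^2 + 2*m - 8) = (m - 3)*(m - 2)*(m + 3)*(m + 4)
(2) = (k - 5)*(k^2 - 3*k - 10) = (k - 5)*(k + 2)*(k - 5)
(3) = (h - 5)*(h^4 - 5*h^3 + 2*h^2 + 20*h - 24) = (h - 5)*(h - 2)*(h^3 - 3*h^2 - 4*h + 12) = (h - 5)*(h - 2)^2*(h^2 - h - 6) = (h - 5)*(h - 3)*(h - 2)^2*(h + 2)
(4) = (z - 4)*(z^2 + 3*z + 2) = (z - 4)*(z + 1)*(z + 2)
(5) = (b - 5)*(b^4 - 8*b^3 + 6*b^2 + 72*b - 135) = (b - 5)^2*(b^3 - 3*b^2 - 9*b + 27) = (b - 5)^2*(b - 3)*(b^2 - 9) = (b - 5)^2*(b - 3)^2*(b + 3)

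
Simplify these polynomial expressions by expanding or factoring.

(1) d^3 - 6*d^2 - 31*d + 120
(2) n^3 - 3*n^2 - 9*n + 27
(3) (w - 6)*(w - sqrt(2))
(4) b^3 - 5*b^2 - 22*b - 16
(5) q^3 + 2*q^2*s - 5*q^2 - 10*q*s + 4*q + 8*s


(1) = (d - 8)*(d - 3)*(d + 5)
(2) = (n - 3)^2*(n + 3)
(3) = w^2 - 6*w - sqrt(2)*w + 6*sqrt(2)
(4) = (b - 8)*(b + 1)*(b + 2)
(5) = (q - 4)*(q - 1)*(q + 2*s)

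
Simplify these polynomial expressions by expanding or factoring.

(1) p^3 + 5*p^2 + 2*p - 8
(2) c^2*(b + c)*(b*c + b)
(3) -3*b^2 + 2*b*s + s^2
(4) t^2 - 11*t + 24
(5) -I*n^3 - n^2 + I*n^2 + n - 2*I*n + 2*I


(1) = (p - 1)*(p + 2)*(p + 4)
(2) = b^2*c^3 + b^2*c^2 + b*c^4 + b*c^3
(3) = (-b + s)*(3*b + s)
(4) = (t - 8)*(t - 3)
(5) = (n - 1)*(n - 2*I)*(-I*n + 1)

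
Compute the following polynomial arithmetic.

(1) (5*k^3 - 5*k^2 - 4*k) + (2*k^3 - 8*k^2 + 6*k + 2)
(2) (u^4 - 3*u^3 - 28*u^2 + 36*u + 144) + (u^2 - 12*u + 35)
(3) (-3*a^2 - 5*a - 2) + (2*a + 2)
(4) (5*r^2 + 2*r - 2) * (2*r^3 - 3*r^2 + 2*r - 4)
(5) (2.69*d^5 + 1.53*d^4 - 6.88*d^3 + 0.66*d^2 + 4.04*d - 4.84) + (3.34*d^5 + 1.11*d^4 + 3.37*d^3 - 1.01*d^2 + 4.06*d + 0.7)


(1) = 7*k^3 - 13*k^2 + 2*k + 2
(2) = u^4 - 3*u^3 - 27*u^2 + 24*u + 179
(3) = -3*a^2 - 3*a
(4) = 10*r^5 - 11*r^4 - 10*r^2 - 12*r + 8
(5) = 6.03*d^5 + 2.64*d^4 - 3.51*d^3 - 0.35*d^2 + 8.1*d - 4.14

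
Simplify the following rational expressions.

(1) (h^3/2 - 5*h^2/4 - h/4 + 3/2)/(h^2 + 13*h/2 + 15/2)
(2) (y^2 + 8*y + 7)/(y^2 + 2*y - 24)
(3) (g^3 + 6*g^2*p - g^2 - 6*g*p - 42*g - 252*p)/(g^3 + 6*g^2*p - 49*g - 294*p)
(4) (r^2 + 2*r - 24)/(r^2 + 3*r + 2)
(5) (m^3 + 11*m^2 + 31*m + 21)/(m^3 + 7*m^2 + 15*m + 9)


(1) = (2*h^3 - 5*h^2 - h + 6)/(4*h^2 + 26*h + 30)
(2) = (y^2 + 8*y + 7)/(y^2 + 2*y - 24)
(3) = (g + 6)/(g + 7)
(4) = (r^2 + 2*r - 24)/(r^2 + 3*r + 2)
(5) = (m + 7)/(m + 3)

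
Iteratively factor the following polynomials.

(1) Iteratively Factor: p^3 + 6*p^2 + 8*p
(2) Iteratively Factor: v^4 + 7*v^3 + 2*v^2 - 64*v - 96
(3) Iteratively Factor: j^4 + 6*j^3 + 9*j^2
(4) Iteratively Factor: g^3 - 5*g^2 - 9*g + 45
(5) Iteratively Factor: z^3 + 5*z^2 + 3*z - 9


(1) = (p + 4)*(p^2 + 2*p) = p*(p + 4)*(p + 2)
(2) = (v + 4)*(v^3 + 3*v^2 - 10*v - 24) = (v - 3)*(v + 4)*(v^2 + 6*v + 8) = (v - 3)*(v + 4)^2*(v + 2)
(3) = (j)*(j^3 + 6*j^2 + 9*j) = j*(j + 3)*(j^2 + 3*j) = j^2*(j + 3)*(j + 3)
(4) = (g + 3)*(g^2 - 8*g + 15) = (g - 3)*(g + 3)*(g - 5)
(5) = (z + 3)*(z^2 + 2*z - 3) = (z + 3)^2*(z - 1)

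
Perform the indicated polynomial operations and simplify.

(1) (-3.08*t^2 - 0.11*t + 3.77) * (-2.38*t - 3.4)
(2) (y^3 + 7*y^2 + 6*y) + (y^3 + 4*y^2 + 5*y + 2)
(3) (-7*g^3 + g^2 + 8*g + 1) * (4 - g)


(1) = 7.3304*t^3 + 10.7338*t^2 - 8.5986*t - 12.818
(2) = 2*y^3 + 11*y^2 + 11*y + 2
(3) = 7*g^4 - 29*g^3 - 4*g^2 + 31*g + 4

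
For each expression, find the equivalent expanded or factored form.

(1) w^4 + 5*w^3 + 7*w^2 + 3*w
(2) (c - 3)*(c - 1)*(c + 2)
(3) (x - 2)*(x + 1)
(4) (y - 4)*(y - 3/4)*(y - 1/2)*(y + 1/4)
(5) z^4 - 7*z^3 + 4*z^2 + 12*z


(1) = w*(w + 1)^2*(w + 3)
(2) = c^3 - 2*c^2 - 5*c + 6
(3) = x^2 - x - 2
(4) = y^4 - 5*y^3 + 65*y^2/16 - 5*y/32 - 3/8
(5) = z*(z - 6)*(z - 2)*(z + 1)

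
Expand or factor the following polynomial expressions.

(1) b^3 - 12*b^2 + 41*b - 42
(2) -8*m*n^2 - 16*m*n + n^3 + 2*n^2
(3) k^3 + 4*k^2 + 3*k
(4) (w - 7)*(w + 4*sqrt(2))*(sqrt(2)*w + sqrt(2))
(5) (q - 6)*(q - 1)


(1) = (b - 7)*(b - 3)*(b - 2)
(2) = n*(-8*m + n)*(n + 2)
(3) = k*(k + 1)*(k + 3)
(4) = sqrt(2)*w^3 - 6*sqrt(2)*w^2 + 8*w^2 - 48*w - 7*sqrt(2)*w - 56
(5) = q^2 - 7*q + 6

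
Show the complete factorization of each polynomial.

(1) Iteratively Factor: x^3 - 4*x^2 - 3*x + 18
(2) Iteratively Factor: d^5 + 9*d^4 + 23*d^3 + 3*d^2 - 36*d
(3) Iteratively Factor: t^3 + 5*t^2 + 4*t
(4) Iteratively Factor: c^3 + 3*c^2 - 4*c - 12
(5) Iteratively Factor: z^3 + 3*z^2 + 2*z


(1) = (x - 3)*(x^2 - x - 6) = (x - 3)^2*(x + 2)
(2) = (d + 3)*(d^4 + 6*d^3 + 5*d^2 - 12*d) = (d - 1)*(d + 3)*(d^3 + 7*d^2 + 12*d) = d*(d - 1)*(d + 3)*(d^2 + 7*d + 12) = d*(d - 1)*(d + 3)*(d + 4)*(d + 3)
(3) = (t + 4)*(t^2 + t) = t*(t + 4)*(t + 1)
(4) = (c - 2)*(c^2 + 5*c + 6) = (c - 2)*(c + 3)*(c + 2)
(5) = (z + 1)*(z^2 + 2*z) = (z + 1)*(z + 2)*(z)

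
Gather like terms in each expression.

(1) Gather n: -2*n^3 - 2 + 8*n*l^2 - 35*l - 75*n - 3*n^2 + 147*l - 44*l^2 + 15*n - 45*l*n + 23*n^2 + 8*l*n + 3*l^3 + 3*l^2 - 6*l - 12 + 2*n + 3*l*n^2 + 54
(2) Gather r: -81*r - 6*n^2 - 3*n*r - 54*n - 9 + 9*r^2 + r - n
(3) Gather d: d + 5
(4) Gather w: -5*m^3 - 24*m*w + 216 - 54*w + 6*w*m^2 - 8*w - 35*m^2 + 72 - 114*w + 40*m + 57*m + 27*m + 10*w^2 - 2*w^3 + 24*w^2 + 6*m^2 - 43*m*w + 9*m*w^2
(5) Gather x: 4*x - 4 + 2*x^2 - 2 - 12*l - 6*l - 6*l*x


(1) = 3*l^3 - 41*l^2 + 106*l - 2*n^3 + n^2*(3*l + 20) + n*(8*l^2 - 37*l - 58) + 40
(2) = -6*n^2 - 55*n + 9*r^2 + r*(-3*n - 80) - 9
(3) = d + 5
(4) = -5*m^3 - 29*m^2 + 124*m - 2*w^3 + w^2*(9*m + 34) + w*(6*m^2 - 67*m - 176) + 288
(5) = -18*l + 2*x^2 + x*(4 - 6*l) - 6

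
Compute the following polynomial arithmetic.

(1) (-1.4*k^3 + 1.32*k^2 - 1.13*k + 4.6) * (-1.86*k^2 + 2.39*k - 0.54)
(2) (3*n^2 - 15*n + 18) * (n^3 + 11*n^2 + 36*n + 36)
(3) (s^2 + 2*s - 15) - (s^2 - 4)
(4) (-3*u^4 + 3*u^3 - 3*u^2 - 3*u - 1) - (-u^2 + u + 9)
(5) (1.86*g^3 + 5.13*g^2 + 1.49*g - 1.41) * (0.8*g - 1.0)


(1) = 2.604*k^5 - 5.8012*k^4 + 6.0126*k^3 - 11.9695*k^2 + 11.6042*k - 2.484
(2) = 3*n^5 + 18*n^4 - 39*n^3 - 234*n^2 + 108*n + 648
(3) = 2*s - 11
(4) = -3*u^4 + 3*u^3 - 2*u^2 - 4*u - 10
(5) = 1.488*g^4 + 2.244*g^3 - 3.938*g^2 - 2.618*g + 1.41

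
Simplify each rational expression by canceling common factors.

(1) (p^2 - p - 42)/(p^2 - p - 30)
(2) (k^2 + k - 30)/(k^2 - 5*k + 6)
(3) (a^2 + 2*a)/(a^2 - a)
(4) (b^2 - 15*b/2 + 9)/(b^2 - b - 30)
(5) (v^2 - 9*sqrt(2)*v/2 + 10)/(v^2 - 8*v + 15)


(1) = (p^2 - p - 42)/(p^2 - p - 30)
(2) = (k^2 + k - 30)/(k^2 - 5*k + 6)
(3) = (a + 2)/(a - 1)
(4) = (2*b - 3)/(2*b + 10)
(5) = (2*v^2 - 9*sqrt(2)*v + 20)/(2*v^2 - 16*v + 30)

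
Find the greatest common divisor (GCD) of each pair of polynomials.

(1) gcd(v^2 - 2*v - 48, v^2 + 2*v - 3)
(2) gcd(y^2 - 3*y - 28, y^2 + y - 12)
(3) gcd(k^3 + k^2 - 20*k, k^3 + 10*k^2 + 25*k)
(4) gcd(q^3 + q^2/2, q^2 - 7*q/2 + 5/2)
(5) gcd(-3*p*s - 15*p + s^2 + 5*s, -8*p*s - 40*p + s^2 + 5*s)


(1) = gcd((v - 8)*(v + 6), (v - 1)*(v + 3)) = 1
(2) = y + 4
(3) = k^2 + 5*k
(4) = gcd(q^2*(q + 1/2), (q - 5/2)*(q - 1)) = 1
(5) = s + 5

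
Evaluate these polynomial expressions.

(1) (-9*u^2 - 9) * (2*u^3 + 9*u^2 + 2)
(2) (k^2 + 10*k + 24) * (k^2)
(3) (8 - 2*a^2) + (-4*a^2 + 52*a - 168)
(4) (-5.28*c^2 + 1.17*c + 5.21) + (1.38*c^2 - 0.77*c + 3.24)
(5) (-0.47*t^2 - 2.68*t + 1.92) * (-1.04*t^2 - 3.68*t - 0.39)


(1) = -18*u^5 - 81*u^4 - 18*u^3 - 99*u^2 - 18
(2) = k^4 + 10*k^3 + 24*k^2
(3) = -6*a^2 + 52*a - 160
(4) = -3.9*c^2 + 0.4*c + 8.45
(5) = 0.4888*t^4 + 4.5168*t^3 + 8.0489*t^2 - 6.0204*t - 0.7488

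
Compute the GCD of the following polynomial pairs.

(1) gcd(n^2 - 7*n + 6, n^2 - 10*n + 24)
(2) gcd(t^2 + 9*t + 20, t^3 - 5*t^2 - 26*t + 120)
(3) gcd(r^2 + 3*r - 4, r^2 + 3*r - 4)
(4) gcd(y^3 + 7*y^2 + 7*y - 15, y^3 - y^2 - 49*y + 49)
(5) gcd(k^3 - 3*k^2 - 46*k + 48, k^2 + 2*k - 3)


(1) = gcd((n - 6)*(n - 1), (n - 6)*(n - 4)) = n - 6
(2) = t + 5
(3) = gcd((r - 1)*(r + 4), (r - 1)*(r + 4)) = r^2 + 3*r - 4
(4) = y - 1
(5) = k - 1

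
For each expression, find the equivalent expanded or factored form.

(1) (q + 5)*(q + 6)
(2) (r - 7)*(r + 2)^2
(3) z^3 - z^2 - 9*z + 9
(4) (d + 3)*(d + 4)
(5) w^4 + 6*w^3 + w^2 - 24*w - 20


(1) = q^2 + 11*q + 30
(2) = r^3 - 3*r^2 - 24*r - 28
(3) = (z - 3)*(z - 1)*(z + 3)
(4) = d^2 + 7*d + 12
(5) = (w - 2)*(w + 1)*(w + 2)*(w + 5)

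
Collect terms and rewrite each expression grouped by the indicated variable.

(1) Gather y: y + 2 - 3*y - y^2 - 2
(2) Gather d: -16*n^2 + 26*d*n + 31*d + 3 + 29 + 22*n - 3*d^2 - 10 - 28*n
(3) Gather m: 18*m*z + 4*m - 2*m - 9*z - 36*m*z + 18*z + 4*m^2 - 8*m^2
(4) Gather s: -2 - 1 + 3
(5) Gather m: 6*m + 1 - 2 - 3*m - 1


(1) = -y^2 - 2*y
(2) = -3*d^2 + d*(26*n + 31) - 16*n^2 - 6*n + 22
(3) = -4*m^2 + m*(2 - 18*z) + 9*z
(4) = 0
(5) = 3*m - 2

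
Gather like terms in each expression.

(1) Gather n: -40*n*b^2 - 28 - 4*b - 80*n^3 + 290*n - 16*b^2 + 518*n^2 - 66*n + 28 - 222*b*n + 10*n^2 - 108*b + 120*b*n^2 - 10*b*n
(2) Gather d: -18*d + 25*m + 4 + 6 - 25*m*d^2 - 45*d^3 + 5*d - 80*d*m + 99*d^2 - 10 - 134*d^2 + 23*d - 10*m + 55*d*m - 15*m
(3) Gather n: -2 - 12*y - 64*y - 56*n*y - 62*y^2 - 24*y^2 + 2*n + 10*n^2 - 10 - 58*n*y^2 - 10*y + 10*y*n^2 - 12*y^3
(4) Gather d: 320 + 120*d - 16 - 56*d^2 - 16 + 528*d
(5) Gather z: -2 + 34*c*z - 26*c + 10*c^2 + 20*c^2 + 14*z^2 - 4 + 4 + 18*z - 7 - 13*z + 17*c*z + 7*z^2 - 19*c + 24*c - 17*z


(1) = -16*b^2 - 112*b - 80*n^3 + n^2*(120*b + 528) + n*(-40*b^2 - 232*b + 224)
(2) = -45*d^3 + d^2*(-25*m - 35) + d*(10 - 25*m)
(3) = n^2*(10*y + 10) + n*(-58*y^2 - 56*y + 2) - 12*y^3 - 86*y^2 - 86*y - 12
(4) = -56*d^2 + 648*d + 288
(5) = 30*c^2 - 21*c + 21*z^2 + z*(51*c - 12) - 9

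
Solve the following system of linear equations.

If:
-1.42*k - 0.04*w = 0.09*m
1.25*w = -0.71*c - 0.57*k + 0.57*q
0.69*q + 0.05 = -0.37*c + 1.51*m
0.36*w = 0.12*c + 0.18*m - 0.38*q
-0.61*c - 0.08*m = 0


Then:
c = -0.00
k = -0.00
m = 0.04
q = 0.01
w = 0.01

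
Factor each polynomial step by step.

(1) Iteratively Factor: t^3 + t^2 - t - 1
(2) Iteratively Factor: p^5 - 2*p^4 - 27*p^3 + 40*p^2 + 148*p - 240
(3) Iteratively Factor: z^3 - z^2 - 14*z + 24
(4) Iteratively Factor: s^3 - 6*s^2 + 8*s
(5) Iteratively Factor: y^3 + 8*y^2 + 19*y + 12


(1) = (t + 1)*(t^2 - 1) = (t + 1)^2*(t - 1)
(2) = (p - 2)*(p^4 - 27*p^2 - 14*p + 120) = (p - 5)*(p - 2)*(p^3 + 5*p^2 - 2*p - 24) = (p - 5)*(p - 2)^2*(p^2 + 7*p + 12) = (p - 5)*(p - 2)^2*(p + 4)*(p + 3)
(3) = (z - 3)*(z^2 + 2*z - 8) = (z - 3)*(z - 2)*(z + 4)
(4) = (s - 2)*(s^2 - 4*s) = (s - 4)*(s - 2)*(s)
(5) = (y + 1)*(y^2 + 7*y + 12) = (y + 1)*(y + 4)*(y + 3)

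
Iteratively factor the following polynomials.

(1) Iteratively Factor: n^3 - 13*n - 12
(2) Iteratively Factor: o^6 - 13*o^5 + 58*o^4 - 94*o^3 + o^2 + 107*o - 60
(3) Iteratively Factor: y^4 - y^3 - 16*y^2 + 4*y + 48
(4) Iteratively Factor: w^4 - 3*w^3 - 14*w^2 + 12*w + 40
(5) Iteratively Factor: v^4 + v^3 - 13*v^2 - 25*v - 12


(1) = (n - 4)*(n^2 + 4*n + 3) = (n - 4)*(n + 3)*(n + 1)
(2) = (o + 1)*(o^5 - 14*o^4 + 72*o^3 - 166*o^2 + 167*o - 60) = (o - 1)*(o + 1)*(o^4 - 13*o^3 + 59*o^2 - 107*o + 60) = (o - 5)*(o - 1)*(o + 1)*(o^3 - 8*o^2 + 19*o - 12) = (o - 5)*(o - 4)*(o - 1)*(o + 1)*(o^2 - 4*o + 3) = (o - 5)*(o - 4)*(o - 1)^2*(o + 1)*(o - 3)
(3) = (y - 4)*(y^3 + 3*y^2 - 4*y - 12) = (y - 4)*(y + 2)*(y^2 + y - 6) = (y - 4)*(y - 2)*(y + 2)*(y + 3)
(4) = (w - 5)*(w^3 + 2*w^2 - 4*w - 8) = (w - 5)*(w - 2)*(w^2 + 4*w + 4) = (w - 5)*(w - 2)*(w + 2)*(w + 2)
(5) = (v + 1)*(v^3 - 13*v - 12) = (v + 1)^2*(v^2 - v - 12) = (v - 4)*(v + 1)^2*(v + 3)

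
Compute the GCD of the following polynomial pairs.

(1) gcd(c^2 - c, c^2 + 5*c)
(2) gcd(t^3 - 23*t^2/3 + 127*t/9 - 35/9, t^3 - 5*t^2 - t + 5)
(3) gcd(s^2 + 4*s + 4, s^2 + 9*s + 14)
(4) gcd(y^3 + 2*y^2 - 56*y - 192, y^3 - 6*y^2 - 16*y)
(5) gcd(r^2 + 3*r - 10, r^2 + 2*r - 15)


(1) = c
(2) = gcd((t - 5)*(t - 7/3)*(t - 1/3), (t - 5)*(t - 1)*(t + 1)) = t - 5
(3) = gcd((s + 2)^2, (s + 2)*(s + 7)) = s + 2
(4) = y - 8
(5) = r + 5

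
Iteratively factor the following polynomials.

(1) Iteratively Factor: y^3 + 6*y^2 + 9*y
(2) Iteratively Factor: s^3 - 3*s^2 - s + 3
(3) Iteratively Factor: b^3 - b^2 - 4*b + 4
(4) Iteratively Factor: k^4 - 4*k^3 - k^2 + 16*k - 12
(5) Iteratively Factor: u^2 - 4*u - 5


(1) = (y + 3)*(y^2 + 3*y) = (y + 3)^2*(y)
(2) = (s + 1)*(s^2 - 4*s + 3) = (s - 3)*(s + 1)*(s - 1)
(3) = (b - 1)*(b^2 - 4) = (b - 1)*(b + 2)*(b - 2)
(4) = (k - 1)*(k^3 - 3*k^2 - 4*k + 12) = (k - 1)*(k + 2)*(k^2 - 5*k + 6) = (k - 2)*(k - 1)*(k + 2)*(k - 3)
(5) = (u + 1)*(u - 5)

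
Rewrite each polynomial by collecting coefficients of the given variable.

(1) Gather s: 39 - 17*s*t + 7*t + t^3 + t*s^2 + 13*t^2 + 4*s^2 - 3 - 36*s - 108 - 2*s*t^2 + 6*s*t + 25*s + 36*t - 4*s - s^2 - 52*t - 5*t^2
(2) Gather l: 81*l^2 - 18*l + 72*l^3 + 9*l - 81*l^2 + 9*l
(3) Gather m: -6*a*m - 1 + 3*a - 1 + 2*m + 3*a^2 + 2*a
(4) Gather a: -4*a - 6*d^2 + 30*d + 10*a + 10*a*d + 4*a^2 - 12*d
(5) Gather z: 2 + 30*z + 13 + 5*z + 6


(1) = s^2*(t + 3) + s*(-2*t^2 - 11*t - 15) + t^3 + 8*t^2 - 9*t - 72
(2) = 72*l^3
(3) = 3*a^2 + 5*a + m*(2 - 6*a) - 2
(4) = 4*a^2 + a*(10*d + 6) - 6*d^2 + 18*d
(5) = 35*z + 21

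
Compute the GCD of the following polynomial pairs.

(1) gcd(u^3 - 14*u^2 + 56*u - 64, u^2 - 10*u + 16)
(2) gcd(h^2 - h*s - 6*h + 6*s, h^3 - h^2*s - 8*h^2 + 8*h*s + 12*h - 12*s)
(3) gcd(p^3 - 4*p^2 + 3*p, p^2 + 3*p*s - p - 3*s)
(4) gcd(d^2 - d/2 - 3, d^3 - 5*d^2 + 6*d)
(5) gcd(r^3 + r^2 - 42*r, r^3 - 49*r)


(1) = u^2 - 10*u + 16
(2) = -h^2 + h*s + 6*h - 6*s
(3) = gcd(p*(p - 3)*(p - 1), (p - 1)*(p + 3*s)) = p - 1
(4) = d - 2
(5) = r^2 + 7*r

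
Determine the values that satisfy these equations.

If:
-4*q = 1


Then:
q = -1/4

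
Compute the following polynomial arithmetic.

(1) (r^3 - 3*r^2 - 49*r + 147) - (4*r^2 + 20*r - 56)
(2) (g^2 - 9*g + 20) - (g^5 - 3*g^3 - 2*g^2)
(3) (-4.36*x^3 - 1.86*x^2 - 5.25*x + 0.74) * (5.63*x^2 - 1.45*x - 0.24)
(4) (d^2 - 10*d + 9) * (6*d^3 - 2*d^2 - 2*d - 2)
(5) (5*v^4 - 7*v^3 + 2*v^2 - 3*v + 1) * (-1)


(1) = r^3 - 7*r^2 - 69*r + 203
(2) = -g^5 + 3*g^3 + 3*g^2 - 9*g + 20
(3) = -24.5468*x^5 - 4.1498*x^4 - 25.8141*x^3 + 12.2251*x^2 + 0.187*x - 0.1776
(4) = 6*d^5 - 62*d^4 + 72*d^3 + 2*d - 18
(5) = -5*v^4 + 7*v^3 - 2*v^2 + 3*v - 1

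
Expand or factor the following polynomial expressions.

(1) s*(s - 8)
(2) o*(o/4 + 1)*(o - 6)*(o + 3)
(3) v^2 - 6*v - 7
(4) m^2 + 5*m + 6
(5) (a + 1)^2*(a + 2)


(1) = s^2 - 8*s
(2) = o^4/4 + o^3/4 - 15*o^2/2 - 18*o
(3) = (v - 7)*(v + 1)
(4) = (m + 2)*(m + 3)
(5) = a^3 + 4*a^2 + 5*a + 2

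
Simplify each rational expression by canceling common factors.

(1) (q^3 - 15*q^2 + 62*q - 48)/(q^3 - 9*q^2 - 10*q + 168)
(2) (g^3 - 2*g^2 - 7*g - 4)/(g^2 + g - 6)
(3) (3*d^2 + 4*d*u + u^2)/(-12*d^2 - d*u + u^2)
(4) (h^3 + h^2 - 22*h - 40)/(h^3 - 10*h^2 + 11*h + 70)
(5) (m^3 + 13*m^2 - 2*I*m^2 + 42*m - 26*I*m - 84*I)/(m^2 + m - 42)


(1) = (q^2 - 9*q + 8)/(q^2 - 3*q - 28)
(2) = (g^3 - 2*g^2 - 7*g - 4)/(g^2 + g - 6)
(3) = (d + u)/(-4*d + u)
(4) = (h + 4)/(h - 7)
(5) = (m^2 + m*(6 - 2*I) - 12*I)/(m - 6)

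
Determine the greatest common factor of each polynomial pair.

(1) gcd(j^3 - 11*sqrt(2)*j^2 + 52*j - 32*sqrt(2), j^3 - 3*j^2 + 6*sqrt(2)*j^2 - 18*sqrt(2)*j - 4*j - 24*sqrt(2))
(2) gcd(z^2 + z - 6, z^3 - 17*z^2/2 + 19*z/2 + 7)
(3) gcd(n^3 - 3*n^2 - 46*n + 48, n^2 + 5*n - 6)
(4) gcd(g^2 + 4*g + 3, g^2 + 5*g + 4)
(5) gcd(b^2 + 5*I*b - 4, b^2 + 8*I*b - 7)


(1) = gcd((j - 8*sqrt(2))*(j - 2*sqrt(2))*(j - sqrt(2)), (j - 4)*(j + 1)*(j + 6*sqrt(2))) = 1
(2) = z - 2
(3) = gcd((n - 8)*(n - 1)*(n + 6), (n - 1)*(n + 6)) = n^2 + 5*n - 6
(4) = g + 1
(5) = gcd((b + I)*(b + 4*I), (b + I)*(b + 7*I)) = b + I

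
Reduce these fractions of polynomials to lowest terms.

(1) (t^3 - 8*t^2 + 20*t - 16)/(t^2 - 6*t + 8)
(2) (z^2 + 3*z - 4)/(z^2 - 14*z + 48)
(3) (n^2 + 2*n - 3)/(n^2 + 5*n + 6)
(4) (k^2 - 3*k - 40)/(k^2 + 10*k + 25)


(1) = t - 2
(2) = (z^2 + 3*z - 4)/(z^2 - 14*z + 48)
(3) = (n - 1)/(n + 2)
(4) = (k - 8)/(k + 5)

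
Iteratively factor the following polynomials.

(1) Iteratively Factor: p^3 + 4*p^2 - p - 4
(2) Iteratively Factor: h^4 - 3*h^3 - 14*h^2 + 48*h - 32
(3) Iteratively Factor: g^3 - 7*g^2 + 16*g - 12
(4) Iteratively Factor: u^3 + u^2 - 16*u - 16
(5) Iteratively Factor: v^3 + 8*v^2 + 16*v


(1) = (p - 1)*(p^2 + 5*p + 4) = (p - 1)*(p + 4)*(p + 1)
(2) = (h + 4)*(h^3 - 7*h^2 + 14*h - 8) = (h - 4)*(h + 4)*(h^2 - 3*h + 2) = (h - 4)*(h - 2)*(h + 4)*(h - 1)
(3) = (g - 2)*(g^2 - 5*g + 6) = (g - 2)^2*(g - 3)
(4) = (u - 4)*(u^2 + 5*u + 4) = (u - 4)*(u + 1)*(u + 4)
(5) = (v + 4)*(v^2 + 4*v) = (v + 4)^2*(v)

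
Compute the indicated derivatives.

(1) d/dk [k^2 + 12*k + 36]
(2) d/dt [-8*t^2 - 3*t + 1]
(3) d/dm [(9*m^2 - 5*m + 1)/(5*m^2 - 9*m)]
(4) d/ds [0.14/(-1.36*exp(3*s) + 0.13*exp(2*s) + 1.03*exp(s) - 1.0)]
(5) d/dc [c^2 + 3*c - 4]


(1) = 2*k + 12
(2) = -16*t - 3
(3) = (-56*m^2 - 10*m + 9)/(m^2*(25*m^2 - 90*m + 81))
(4) = (0.5712*exp(2*s) - 0.0364*exp(s) - 0.1442)*exp(s)/(1.36*exp(3*s) - 0.13*exp(2*s) - 1.03*exp(s) + 1.0)^2
(5) = 2*c + 3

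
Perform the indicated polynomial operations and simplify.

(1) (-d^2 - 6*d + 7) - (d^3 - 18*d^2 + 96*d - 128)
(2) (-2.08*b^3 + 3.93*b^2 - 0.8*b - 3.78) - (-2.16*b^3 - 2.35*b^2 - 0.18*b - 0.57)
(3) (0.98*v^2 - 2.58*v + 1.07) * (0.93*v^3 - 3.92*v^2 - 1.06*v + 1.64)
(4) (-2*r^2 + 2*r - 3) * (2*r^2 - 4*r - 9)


(1) = -d^3 + 17*d^2 - 102*d + 135
(2) = 0.08*b^3 + 6.28*b^2 - 0.62*b - 3.21
(3) = 0.9114*v^5 - 6.241*v^4 + 10.0699*v^3 + 0.1476*v^2 - 5.3654*v + 1.7548
(4) = -4*r^4 + 12*r^3 + 4*r^2 - 6*r + 27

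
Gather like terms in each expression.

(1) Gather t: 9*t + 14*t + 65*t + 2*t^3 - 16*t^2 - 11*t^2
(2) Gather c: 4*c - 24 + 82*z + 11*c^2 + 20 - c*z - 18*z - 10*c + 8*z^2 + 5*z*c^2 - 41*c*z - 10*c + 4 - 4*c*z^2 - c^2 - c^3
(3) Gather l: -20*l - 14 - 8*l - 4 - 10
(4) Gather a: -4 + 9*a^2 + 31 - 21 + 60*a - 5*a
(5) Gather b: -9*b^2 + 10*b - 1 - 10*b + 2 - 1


(1) = 2*t^3 - 27*t^2 + 88*t
(2) = -c^3 + c^2*(5*z + 10) + c*(-4*z^2 - 42*z - 16) + 8*z^2 + 64*z
(3) = -28*l - 28
(4) = 9*a^2 + 55*a + 6
(5) = -9*b^2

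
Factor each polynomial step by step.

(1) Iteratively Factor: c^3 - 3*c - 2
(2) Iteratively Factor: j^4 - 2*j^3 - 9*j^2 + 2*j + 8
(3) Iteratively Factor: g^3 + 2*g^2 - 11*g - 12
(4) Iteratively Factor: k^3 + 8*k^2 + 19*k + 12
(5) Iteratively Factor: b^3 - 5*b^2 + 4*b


(1) = (c + 1)*(c^2 - c - 2) = (c + 1)^2*(c - 2)
(2) = (j - 4)*(j^3 + 2*j^2 - j - 2) = (j - 4)*(j + 1)*(j^2 + j - 2) = (j - 4)*(j + 1)*(j + 2)*(j - 1)
(3) = (g - 3)*(g^2 + 5*g + 4) = (g - 3)*(g + 4)*(g + 1)
(4) = (k + 3)*(k^2 + 5*k + 4) = (k + 1)*(k + 3)*(k + 4)
(5) = (b)*(b^2 - 5*b + 4) = b*(b - 4)*(b - 1)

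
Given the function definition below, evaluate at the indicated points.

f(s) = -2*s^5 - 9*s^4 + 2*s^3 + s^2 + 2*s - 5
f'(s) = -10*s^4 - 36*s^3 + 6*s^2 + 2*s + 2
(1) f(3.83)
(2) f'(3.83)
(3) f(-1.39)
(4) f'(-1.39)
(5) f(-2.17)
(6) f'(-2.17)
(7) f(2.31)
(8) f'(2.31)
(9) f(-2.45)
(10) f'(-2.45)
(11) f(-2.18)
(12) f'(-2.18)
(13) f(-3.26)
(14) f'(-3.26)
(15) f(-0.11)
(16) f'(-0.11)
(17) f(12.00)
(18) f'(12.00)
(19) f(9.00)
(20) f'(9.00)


(1) = -3455.15
(2) = -4076.64
(3) = -34.44
(4) = 70.16
(5) = -128.40
(6) = 172.04
(7) = -358.21
(8) = -689.85
(9) = -181.03
(10) = 202.24
(11) = -130.12
(12) = 173.27
(13) = -350.29
(14) = 177.04
(15) = -5.21
(16) = 1.90
(17) = -680669.00
(18) = -268678.00
(19) = -175595.00
(20) = -91348.00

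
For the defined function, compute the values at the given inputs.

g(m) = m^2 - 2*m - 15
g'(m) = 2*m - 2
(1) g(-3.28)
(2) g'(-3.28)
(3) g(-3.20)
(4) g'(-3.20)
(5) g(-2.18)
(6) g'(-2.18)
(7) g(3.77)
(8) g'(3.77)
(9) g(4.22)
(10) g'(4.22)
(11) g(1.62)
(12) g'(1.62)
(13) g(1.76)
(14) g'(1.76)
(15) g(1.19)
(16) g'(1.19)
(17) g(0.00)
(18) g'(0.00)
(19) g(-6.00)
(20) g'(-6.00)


(1) = 2.32
(2) = -8.56
(3) = 1.64
(4) = -8.40
(5) = -5.89
(6) = -6.36
(7) = -8.33
(8) = 5.54
(9) = -5.63
(10) = 6.44
(11) = -15.62
(12) = 1.24
(13) = -15.42
(14) = 1.52
(15) = -15.96
(16) = 0.38
(17) = -15.00
(18) = -2.00
(19) = 33.00
(20) = -14.00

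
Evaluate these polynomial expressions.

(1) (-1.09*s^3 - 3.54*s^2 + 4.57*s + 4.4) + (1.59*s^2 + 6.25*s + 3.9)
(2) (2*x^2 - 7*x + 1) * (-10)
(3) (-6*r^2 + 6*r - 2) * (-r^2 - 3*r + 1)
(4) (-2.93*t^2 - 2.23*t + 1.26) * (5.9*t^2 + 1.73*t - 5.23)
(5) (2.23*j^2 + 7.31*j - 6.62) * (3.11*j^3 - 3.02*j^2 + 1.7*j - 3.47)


(1) = -1.09*s^3 - 1.95*s^2 + 10.82*s + 8.3
(2) = -20*x^2 + 70*x - 10
(3) = 6*r^4 + 12*r^3 - 22*r^2 + 12*r - 2
(4) = -17.287*t^4 - 18.2259*t^3 + 18.9*t^2 + 13.8427*t - 6.5898
(5) = 6.9353*j^5 + 15.9995*j^4 - 38.8734*j^3 + 24.6813*j^2 - 36.6197*j + 22.9714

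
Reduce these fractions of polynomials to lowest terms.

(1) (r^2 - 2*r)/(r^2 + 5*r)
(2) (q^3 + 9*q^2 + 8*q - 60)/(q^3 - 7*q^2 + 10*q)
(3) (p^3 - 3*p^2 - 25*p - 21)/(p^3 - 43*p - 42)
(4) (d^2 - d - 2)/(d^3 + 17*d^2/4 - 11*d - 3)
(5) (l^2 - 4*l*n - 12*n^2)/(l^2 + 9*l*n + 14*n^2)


(1) = (r - 2)/(r + 5)
(2) = (q^2 + 11*q + 30)/(q^2 - 5*q)
(3) = (p + 3)/(p + 6)
(4) = (4*d + 4)/(4*d^2 + 25*d + 6)
(5) = (l - 6*n)/(l + 7*n)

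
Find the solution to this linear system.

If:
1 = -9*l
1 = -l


Then:
No Solution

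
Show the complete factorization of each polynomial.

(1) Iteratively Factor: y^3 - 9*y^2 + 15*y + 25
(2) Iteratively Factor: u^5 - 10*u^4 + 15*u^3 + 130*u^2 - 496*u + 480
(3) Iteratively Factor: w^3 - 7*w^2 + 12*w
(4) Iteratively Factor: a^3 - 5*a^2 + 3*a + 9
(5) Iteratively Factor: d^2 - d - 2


(1) = (y + 1)*(y^2 - 10*y + 25) = (y - 5)*(y + 1)*(y - 5)
(2) = (u + 4)*(u^4 - 14*u^3 + 71*u^2 - 154*u + 120) = (u - 3)*(u + 4)*(u^3 - 11*u^2 + 38*u - 40) = (u - 5)*(u - 3)*(u + 4)*(u^2 - 6*u + 8) = (u - 5)*(u - 4)*(u - 3)*(u + 4)*(u - 2)
(3) = (w)*(w^2 - 7*w + 12) = w*(w - 4)*(w - 3)
(4) = (a - 3)*(a^2 - 2*a - 3) = (a - 3)^2*(a + 1)
(5) = (d - 2)*(d + 1)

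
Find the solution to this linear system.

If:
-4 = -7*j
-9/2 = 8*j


Then:
No Solution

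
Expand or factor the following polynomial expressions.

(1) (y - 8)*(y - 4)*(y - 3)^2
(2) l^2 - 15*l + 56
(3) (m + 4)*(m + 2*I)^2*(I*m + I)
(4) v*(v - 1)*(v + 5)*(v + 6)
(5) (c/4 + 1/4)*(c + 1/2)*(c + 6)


(1) = y^4 - 18*y^3 + 113*y^2 - 300*y + 288
(2) = (l - 8)*(l - 7)
(3) = I*m^4 - 4*m^3 + 5*I*m^3 - 20*m^2 - 16*m - 20*I*m - 16*I
(4) = v^4 + 10*v^3 + 19*v^2 - 30*v
(5) = c^3/4 + 15*c^2/8 + 19*c/8 + 3/4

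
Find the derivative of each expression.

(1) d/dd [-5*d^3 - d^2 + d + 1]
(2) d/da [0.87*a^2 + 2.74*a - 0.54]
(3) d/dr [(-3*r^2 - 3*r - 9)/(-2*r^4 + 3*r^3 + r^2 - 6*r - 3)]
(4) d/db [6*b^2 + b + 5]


(1) = -15*d^2 - 2*d + 1
(2) = 1.74*a + 2.74
(3) = 3*(-4*r^5 - 3*r^4 - 18*r^3 + 34*r^2 + 12*r - 15)/(4*r^8 - 12*r^7 + 5*r^6 + 30*r^5 - 23*r^4 - 30*r^3 + 30*r^2 + 36*r + 9)
(4) = 12*b + 1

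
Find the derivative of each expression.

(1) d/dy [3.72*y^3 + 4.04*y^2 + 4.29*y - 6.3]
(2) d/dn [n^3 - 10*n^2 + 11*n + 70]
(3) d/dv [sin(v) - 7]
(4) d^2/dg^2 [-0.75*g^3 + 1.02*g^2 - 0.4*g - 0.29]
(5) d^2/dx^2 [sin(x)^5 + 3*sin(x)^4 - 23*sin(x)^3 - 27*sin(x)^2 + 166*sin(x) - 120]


(1) = 11.16*y^2 + 8.08*y + 4.29
(2) = 3*n^2 - 20*n + 11
(3) = cos(v)
(4) = 2.04 - 4.5*g
(5) = -25*sin(x)^5 - 48*sin(x)^4 + 227*sin(x)^3 + 144*sin(x)^2 - 304*sin(x) - 54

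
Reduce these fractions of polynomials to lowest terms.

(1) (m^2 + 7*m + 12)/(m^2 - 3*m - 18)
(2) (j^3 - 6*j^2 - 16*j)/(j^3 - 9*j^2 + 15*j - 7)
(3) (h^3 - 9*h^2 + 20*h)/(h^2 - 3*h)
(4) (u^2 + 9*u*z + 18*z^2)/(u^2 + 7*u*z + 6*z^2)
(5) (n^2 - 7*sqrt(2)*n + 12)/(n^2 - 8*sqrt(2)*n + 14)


(1) = (m + 4)/(m - 6)
(2) = (j^3 - 6*j^2 - 16*j)/(j^3 - 9*j^2 + 15*j - 7)
(3) = (h^2 - 9*h + 20)/(h - 3)
(4) = (u + 3*z)/(u + z)
(5) = (n - 6*sqrt(2))/(n - 7*sqrt(2))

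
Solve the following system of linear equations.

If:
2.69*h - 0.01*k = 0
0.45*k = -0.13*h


Then:
h = 0.00
k = 0.00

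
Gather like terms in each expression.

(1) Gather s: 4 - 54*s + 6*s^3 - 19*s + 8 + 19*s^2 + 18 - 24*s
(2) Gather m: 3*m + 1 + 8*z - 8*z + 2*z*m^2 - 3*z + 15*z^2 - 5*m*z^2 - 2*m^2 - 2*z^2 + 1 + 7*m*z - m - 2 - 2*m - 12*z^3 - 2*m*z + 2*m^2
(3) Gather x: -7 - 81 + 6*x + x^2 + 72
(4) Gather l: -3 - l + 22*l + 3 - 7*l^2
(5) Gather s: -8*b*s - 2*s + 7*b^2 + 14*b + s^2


(1) = 6*s^3 + 19*s^2 - 97*s + 30
(2) = 2*m^2*z + m*(-5*z^2 + 5*z) - 12*z^3 + 13*z^2 - 3*z
(3) = x^2 + 6*x - 16
(4) = -7*l^2 + 21*l
(5) = 7*b^2 + 14*b + s^2 + s*(-8*b - 2)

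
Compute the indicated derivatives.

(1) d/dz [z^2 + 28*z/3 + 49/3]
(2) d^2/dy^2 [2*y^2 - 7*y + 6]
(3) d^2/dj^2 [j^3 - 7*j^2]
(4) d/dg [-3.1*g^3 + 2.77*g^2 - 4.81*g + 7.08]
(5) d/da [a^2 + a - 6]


(1) = 2*z + 28/3
(2) = 4
(3) = 6*j - 14
(4) = -9.3*g^2 + 5.54*g - 4.81
(5) = 2*a + 1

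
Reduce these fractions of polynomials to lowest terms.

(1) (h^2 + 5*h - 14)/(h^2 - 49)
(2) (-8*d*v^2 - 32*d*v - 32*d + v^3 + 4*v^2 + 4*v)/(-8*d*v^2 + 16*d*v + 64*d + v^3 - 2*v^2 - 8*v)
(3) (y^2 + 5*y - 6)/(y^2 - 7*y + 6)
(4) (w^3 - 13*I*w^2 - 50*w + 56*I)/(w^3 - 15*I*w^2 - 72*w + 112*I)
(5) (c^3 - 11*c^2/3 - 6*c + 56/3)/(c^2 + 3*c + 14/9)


(1) = (h - 2)/(h - 7)
(2) = (v + 2)/(v - 4)
(3) = (y + 6)/(y - 6)
(4) = (w - 2*I)/(w - 4*I)
(5) = (3*c^2 - 18*c + 24)/(3*c + 2)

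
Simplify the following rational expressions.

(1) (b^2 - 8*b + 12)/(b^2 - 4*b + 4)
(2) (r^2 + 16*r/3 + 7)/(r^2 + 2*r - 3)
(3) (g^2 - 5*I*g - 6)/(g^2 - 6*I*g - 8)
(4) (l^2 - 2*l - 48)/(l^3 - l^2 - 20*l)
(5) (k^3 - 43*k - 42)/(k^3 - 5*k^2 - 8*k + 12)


(1) = (b - 6)/(b - 2)
(2) = (3*r + 7)/(3*r - 3)
(3) = (g - 3*I)/(g - 4*I)
(4) = (l^2 - 2*l - 48)/(l^3 - l^2 - 20*l)
(5) = (k^3 - 43*k - 42)/(k^3 - 5*k^2 - 8*k + 12)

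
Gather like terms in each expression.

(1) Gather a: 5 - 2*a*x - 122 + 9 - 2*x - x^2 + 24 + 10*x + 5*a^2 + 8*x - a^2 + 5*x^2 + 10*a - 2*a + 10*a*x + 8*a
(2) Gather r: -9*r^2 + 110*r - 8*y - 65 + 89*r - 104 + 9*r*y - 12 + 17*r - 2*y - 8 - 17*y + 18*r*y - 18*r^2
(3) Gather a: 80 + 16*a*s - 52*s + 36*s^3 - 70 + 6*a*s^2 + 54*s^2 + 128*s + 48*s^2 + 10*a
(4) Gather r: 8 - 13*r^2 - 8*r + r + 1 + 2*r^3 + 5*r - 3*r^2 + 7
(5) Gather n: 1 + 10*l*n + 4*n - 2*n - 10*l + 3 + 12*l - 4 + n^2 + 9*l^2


(1) = 4*a^2 + a*(8*x + 16) + 4*x^2 + 16*x - 84
(2) = -27*r^2 + r*(27*y + 216) - 27*y - 189
(3) = a*(6*s^2 + 16*s + 10) + 36*s^3 + 102*s^2 + 76*s + 10
(4) = 2*r^3 - 16*r^2 - 2*r + 16
(5) = 9*l^2 + 2*l + n^2 + n*(10*l + 2)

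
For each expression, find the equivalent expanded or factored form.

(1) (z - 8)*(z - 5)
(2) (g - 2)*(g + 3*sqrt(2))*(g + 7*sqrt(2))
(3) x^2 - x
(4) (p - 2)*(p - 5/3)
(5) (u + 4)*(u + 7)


(1) = z^2 - 13*z + 40
(2) = g^3 - 2*g^2 + 10*sqrt(2)*g^2 - 20*sqrt(2)*g + 42*g - 84
(3) = x*(x - 1)
(4) = p^2 - 11*p/3 + 10/3
(5) = u^2 + 11*u + 28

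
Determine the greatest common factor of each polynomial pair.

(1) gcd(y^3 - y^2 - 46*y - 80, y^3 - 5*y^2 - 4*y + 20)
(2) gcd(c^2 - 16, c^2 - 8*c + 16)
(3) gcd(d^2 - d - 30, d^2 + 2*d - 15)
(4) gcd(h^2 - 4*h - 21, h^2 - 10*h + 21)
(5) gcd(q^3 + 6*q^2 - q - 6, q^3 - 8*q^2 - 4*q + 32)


(1) = y + 2
(2) = gcd((c - 4)*(c + 4), (c - 4)^2) = c - 4
(3) = d + 5
(4) = h - 7
(5) = gcd((q - 1)*(q + 1)*(q + 6), (q - 8)*(q - 2)*(q + 2)) = 1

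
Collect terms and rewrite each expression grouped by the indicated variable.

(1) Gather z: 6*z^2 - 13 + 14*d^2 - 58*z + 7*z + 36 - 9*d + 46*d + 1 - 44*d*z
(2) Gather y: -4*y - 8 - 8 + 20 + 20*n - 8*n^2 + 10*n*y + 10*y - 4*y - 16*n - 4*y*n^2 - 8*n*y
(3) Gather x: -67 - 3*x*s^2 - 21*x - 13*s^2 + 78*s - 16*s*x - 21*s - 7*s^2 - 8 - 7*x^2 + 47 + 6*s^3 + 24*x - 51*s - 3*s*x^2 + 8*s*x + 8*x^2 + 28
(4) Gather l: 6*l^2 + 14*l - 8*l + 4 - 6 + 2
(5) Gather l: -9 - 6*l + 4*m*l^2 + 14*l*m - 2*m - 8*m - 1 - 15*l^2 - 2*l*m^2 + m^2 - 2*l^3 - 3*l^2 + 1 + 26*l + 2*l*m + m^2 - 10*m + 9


(1) = 14*d^2 + 37*d + 6*z^2 + z*(-44*d - 51) + 24
(2) = -8*n^2 + 4*n + y*(-4*n^2 + 2*n + 2) + 4
(3) = 6*s^3 - 20*s^2 + 6*s + x^2*(1 - 3*s) + x*(-3*s^2 - 8*s + 3)
(4) = 6*l^2 + 6*l
(5) = -2*l^3 + l^2*(4*m - 18) + l*(-2*m^2 + 16*m + 20) + 2*m^2 - 20*m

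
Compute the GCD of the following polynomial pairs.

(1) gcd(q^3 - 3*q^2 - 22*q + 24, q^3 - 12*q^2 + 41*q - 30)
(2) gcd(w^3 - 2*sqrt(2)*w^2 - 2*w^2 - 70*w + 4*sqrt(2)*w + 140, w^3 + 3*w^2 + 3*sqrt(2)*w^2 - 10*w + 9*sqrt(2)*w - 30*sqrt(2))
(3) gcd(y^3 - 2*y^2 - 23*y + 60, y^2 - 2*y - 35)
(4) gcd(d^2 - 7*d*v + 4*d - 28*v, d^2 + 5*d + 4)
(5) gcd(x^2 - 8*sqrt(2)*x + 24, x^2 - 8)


(1) = q^2 - 7*q + 6
(2) = gcd((w - 2)*(w - 7*sqrt(2))*(w + 5*sqrt(2)), (w - 2)*(w + 5)*(w + 3*sqrt(2))) = w - 2
(3) = y + 5
(4) = gcd((d + 4)*(d - 7*v), (d + 1)*(d + 4)) = d + 4
(5) = gcd((x - 6*sqrt(2))*(x - 2*sqrt(2)), (x - 2*sqrt(2))*(x + 2*sqrt(2))) = x - 2*sqrt(2)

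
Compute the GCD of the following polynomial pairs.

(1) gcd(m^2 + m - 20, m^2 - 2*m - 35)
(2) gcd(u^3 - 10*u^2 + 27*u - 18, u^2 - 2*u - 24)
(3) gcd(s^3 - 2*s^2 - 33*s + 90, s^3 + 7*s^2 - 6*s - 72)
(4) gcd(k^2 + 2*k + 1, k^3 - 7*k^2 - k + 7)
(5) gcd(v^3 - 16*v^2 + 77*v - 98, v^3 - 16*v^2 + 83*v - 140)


(1) = gcd((m - 4)*(m + 5), (m - 7)*(m + 5)) = m + 5
(2) = gcd((u - 6)*(u - 3)*(u - 1), (u - 6)*(u + 4)) = u - 6
(3) = s^2 + 3*s - 18
(4) = gcd((k + 1)^2, (k - 7)*(k - 1)*(k + 1)) = k + 1
(5) = gcd((v - 7)^2*(v - 2), (v - 7)*(v - 5)*(v - 4)) = v - 7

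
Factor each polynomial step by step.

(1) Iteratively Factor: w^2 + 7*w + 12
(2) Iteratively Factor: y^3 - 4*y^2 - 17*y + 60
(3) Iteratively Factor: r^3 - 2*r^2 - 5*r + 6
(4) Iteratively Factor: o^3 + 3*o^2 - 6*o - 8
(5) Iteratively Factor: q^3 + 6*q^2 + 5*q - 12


(1) = (w + 4)*(w + 3)
(2) = (y - 5)*(y^2 + y - 12) = (y - 5)*(y - 3)*(y + 4)
(3) = (r - 3)*(r^2 + r - 2) = (r - 3)*(r + 2)*(r - 1)
(4) = (o - 2)*(o^2 + 5*o + 4) = (o - 2)*(o + 1)*(o + 4)
(5) = (q + 4)*(q^2 + 2*q - 3) = (q - 1)*(q + 4)*(q + 3)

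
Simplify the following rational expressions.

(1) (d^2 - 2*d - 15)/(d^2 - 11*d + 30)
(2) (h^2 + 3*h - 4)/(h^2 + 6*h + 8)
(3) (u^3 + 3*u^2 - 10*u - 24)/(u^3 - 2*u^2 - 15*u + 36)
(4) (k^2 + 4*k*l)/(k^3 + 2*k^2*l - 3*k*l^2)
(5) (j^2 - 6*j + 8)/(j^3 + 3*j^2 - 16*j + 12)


(1) = (d + 3)/(d - 6)
(2) = (h - 1)/(h + 2)
(3) = (u + 2)/(u - 3)
(4) = (k + 4*l)/(k^2 + 2*k*l - 3*l^2)
(5) = (j - 4)/(j^2 + 5*j - 6)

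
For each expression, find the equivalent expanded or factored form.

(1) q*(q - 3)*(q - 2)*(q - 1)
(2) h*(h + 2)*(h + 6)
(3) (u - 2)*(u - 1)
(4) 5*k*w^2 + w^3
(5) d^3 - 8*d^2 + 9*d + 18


(1) = q^4 - 6*q^3 + 11*q^2 - 6*q
(2) = h^3 + 8*h^2 + 12*h
(3) = u^2 - 3*u + 2
(4) = w^2*(5*k + w)
(5) = (d - 6)*(d - 3)*(d + 1)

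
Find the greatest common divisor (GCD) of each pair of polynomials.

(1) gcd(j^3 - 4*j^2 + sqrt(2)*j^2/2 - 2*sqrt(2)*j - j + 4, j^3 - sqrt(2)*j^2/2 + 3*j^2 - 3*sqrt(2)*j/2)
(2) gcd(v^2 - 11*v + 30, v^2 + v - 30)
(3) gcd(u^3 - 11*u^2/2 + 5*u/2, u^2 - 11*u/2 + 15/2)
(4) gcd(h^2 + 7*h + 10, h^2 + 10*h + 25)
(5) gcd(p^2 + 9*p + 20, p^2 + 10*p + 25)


(1) = j - sqrt(2)/2
(2) = gcd((v - 6)*(v - 5), (v - 5)*(v + 6)) = v - 5
(3) = 1
(4) = gcd((h + 2)*(h + 5), (h + 5)^2) = h + 5
(5) = p + 5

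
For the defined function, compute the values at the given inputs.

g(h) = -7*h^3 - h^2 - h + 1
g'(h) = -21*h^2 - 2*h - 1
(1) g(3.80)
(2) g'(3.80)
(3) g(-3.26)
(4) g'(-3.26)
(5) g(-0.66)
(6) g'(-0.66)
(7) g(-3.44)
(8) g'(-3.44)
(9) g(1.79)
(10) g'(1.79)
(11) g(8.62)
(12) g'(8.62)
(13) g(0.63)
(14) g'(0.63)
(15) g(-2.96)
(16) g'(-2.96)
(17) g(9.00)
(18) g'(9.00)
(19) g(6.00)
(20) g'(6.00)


(1) = -401.34
(2) = -311.84
(3) = 236.15
(4) = -217.66
(5) = 3.24
(6) = -8.83
(7) = 277.56
(8) = -242.63
(9) = -44.14
(10) = -71.87
(11) = -4565.45
(12) = -1578.63
(13) = -1.78
(14) = -10.59
(15) = 176.74
(16) = -179.07
(17) = -5192.00
(18) = -1720.00
(19) = -1553.00
(20) = -769.00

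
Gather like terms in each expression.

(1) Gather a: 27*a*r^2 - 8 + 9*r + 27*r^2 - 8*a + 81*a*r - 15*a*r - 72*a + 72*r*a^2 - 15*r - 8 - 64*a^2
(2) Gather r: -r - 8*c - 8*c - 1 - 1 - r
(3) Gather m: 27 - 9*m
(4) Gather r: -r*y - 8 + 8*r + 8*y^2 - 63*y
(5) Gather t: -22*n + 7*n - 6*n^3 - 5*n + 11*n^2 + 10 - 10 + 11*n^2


(1) = a^2*(72*r - 64) + a*(27*r^2 + 66*r - 80) + 27*r^2 - 6*r - 16
(2) = -16*c - 2*r - 2
(3) = 27 - 9*m
(4) = r*(8 - y) + 8*y^2 - 63*y - 8
(5) = -6*n^3 + 22*n^2 - 20*n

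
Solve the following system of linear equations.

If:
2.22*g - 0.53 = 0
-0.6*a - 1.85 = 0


Then:
a = -3.08
g = 0.24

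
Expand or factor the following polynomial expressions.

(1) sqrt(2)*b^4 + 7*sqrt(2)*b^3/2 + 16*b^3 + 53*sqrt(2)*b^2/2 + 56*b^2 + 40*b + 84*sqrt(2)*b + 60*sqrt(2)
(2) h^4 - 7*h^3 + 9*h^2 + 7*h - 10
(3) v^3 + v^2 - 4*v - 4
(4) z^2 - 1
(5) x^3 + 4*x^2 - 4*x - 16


(1) = (b + 5/2)*(b + 2*sqrt(2))*(b + 6*sqrt(2))*(sqrt(2)*b + sqrt(2))
(2) = (h - 5)*(h - 2)*(h - 1)*(h + 1)
(3) = (v - 2)*(v + 1)*(v + 2)
(4) = (z - 1)*(z + 1)
(5) = (x - 2)*(x + 2)*(x + 4)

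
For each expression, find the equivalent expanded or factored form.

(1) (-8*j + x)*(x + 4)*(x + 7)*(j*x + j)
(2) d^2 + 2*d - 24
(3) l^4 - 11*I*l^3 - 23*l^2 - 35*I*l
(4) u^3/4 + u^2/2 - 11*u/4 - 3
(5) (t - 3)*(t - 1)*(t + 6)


(1) = -8*j^2*x^3 - 96*j^2*x^2 - 312*j^2*x - 224*j^2 + j*x^4 + 12*j*x^3 + 39*j*x^2 + 28*j*x
(2) = (d - 4)*(d + 6)
(3) = l*(l - 7*I)*(l - 5*I)*(l + I)
(4) = (u/4 + 1)*(u - 3)*(u + 1)
(5) = t^3 + 2*t^2 - 21*t + 18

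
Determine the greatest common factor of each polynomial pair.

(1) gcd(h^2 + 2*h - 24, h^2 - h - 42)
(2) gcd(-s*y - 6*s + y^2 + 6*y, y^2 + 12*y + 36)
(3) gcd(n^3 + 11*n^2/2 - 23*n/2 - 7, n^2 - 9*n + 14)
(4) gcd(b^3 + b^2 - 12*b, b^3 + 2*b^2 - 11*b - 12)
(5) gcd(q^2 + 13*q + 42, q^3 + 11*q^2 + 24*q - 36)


(1) = h + 6
(2) = y + 6
(3) = n - 2
(4) = gcd(b*(b - 3)*(b + 4), (b - 3)*(b + 1)*(b + 4)) = b^2 + b - 12
(5) = gcd((q + 6)*(q + 7), (q - 1)*(q + 6)^2) = q + 6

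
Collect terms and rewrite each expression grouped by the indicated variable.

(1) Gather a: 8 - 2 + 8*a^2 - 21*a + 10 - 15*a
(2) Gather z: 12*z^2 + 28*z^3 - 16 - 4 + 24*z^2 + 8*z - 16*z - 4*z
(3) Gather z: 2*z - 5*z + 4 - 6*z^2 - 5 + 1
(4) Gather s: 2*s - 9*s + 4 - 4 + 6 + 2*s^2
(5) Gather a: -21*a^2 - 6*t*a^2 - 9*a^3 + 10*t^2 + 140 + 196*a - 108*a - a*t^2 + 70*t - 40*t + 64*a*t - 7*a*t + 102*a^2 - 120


(1) = 8*a^2 - 36*a + 16
(2) = 28*z^3 + 36*z^2 - 12*z - 20
(3) = -6*z^2 - 3*z
(4) = 2*s^2 - 7*s + 6
(5) = -9*a^3 + a^2*(81 - 6*t) + a*(-t^2 + 57*t + 88) + 10*t^2 + 30*t + 20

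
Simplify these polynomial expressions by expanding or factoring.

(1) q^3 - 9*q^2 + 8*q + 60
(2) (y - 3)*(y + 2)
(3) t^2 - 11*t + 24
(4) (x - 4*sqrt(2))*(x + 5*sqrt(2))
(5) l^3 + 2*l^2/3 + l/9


(1) = (q - 6)*(q - 5)*(q + 2)
(2) = y^2 - y - 6
(3) = (t - 8)*(t - 3)
(4) = x^2 + sqrt(2)*x - 40
(5) = l*(l + 1/3)^2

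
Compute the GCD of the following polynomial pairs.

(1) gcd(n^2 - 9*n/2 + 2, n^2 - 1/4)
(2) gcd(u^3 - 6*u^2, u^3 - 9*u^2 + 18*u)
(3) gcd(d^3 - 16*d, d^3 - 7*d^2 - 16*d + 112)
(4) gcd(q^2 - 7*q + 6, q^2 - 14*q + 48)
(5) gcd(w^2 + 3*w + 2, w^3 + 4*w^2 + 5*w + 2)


(1) = gcd((n - 4)*(n - 1/2), (n - 1/2)*(n + 1/2)) = n - 1/2
(2) = gcd(u^2*(u - 6), u*(u - 6)*(u - 3)) = u^2 - 6*u
(3) = gcd(d*(d - 4)*(d + 4), (d - 7)*(d - 4)*(d + 4)) = d^2 - 16
(4) = q - 6
(5) = gcd((w + 1)*(w + 2), (w + 1)^2*(w + 2)) = w^2 + 3*w + 2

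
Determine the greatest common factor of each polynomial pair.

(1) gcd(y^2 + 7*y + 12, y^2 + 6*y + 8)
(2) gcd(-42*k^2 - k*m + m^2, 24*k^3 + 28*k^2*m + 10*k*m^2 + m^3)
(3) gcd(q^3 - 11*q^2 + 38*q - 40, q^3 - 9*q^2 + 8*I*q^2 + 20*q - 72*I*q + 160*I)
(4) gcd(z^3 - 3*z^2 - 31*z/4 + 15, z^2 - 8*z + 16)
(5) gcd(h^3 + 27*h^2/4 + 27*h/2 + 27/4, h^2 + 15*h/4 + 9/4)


(1) = gcd((y + 3)*(y + 4), (y + 2)*(y + 4)) = y + 4
(2) = gcd((-7*k + m)*(6*k + m), (2*k + m)^2*(6*k + m)) = 6*k + m
(3) = gcd((q - 5)*(q - 4)*(q - 2), (q - 5)*(q - 4)*(q + 8*I)) = q^2 - 9*q + 20
(4) = gcd((z - 4)*(z - 3/2)*(z + 5/2), (z - 4)^2) = z - 4
(5) = gcd((h + 3/4)*(h + 3)^2, (h + 3/4)*(h + 3)) = h^2 + 15*h/4 + 9/4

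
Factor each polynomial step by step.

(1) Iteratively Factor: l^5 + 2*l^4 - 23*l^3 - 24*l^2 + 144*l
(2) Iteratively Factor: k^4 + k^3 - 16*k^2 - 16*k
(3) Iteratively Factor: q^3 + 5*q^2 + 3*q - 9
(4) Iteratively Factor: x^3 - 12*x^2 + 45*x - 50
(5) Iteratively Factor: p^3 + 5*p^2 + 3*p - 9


(1) = (l + 4)*(l^4 - 2*l^3 - 15*l^2 + 36*l) = (l - 3)*(l + 4)*(l^3 + l^2 - 12*l) = (l - 3)^2*(l + 4)*(l^2 + 4*l) = l*(l - 3)^2*(l + 4)*(l + 4)
(2) = (k)*(k^3 + k^2 - 16*k - 16) = k*(k - 4)*(k^2 + 5*k + 4) = k*(k - 4)*(k + 4)*(k + 1)
(3) = (q + 3)*(q^2 + 2*q - 3) = (q + 3)^2*(q - 1)
(4) = (x - 2)*(x^2 - 10*x + 25) = (x - 5)*(x - 2)*(x - 5)
(5) = (p - 1)*(p^2 + 6*p + 9) = (p - 1)*(p + 3)*(p + 3)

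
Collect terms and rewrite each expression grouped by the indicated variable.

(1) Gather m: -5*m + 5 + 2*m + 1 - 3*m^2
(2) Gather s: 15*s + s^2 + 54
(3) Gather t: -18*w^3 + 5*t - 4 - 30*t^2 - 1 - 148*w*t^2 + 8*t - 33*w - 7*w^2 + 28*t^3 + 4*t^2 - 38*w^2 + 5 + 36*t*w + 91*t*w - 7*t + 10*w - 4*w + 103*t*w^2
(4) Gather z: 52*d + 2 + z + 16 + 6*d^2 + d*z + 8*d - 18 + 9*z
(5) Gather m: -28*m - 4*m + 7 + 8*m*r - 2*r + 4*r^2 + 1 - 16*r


(1) = -3*m^2 - 3*m + 6
(2) = s^2 + 15*s + 54
(3) = 28*t^3 + t^2*(-148*w - 26) + t*(103*w^2 + 127*w + 6) - 18*w^3 - 45*w^2 - 27*w
(4) = 6*d^2 + 60*d + z*(d + 10)
(5) = m*(8*r - 32) + 4*r^2 - 18*r + 8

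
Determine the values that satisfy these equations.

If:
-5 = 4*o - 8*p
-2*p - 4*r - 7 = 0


Then:
o = -4*r - 33/4
p = -2*r - 7/2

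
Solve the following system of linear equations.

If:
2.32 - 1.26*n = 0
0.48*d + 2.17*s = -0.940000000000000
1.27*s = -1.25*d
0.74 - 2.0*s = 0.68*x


Then:
d = 0.57
n = 1.84
s = -0.56
x = 2.73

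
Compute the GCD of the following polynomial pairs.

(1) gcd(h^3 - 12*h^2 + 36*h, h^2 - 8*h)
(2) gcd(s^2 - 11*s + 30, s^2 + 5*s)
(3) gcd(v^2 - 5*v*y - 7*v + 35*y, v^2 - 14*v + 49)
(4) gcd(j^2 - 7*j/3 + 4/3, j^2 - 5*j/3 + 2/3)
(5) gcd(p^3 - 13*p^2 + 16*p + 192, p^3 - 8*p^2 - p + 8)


(1) = gcd(h*(h - 6)^2, h*(h - 8)) = h
(2) = 1
(3) = v - 7
(4) = j - 1
(5) = p - 8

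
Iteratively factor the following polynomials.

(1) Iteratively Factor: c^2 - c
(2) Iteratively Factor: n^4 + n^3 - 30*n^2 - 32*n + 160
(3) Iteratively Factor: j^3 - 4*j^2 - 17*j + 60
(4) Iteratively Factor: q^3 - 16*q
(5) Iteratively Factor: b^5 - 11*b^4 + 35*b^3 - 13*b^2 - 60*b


(1) = (c)*(c - 1)
(2) = (n + 4)*(n^3 - 3*n^2 - 18*n + 40) = (n + 4)^2*(n^2 - 7*n + 10) = (n - 2)*(n + 4)^2*(n - 5)
(3) = (j + 4)*(j^2 - 8*j + 15) = (j - 3)*(j + 4)*(j - 5)
(4) = (q)*(q^2 - 16) = q*(q - 4)*(q + 4)
(5) = (b - 4)*(b^4 - 7*b^3 + 7*b^2 + 15*b) = (b - 4)*(b - 3)*(b^3 - 4*b^2 - 5*b) = (b - 5)*(b - 4)*(b - 3)*(b^2 + b) = b*(b - 5)*(b - 4)*(b - 3)*(b + 1)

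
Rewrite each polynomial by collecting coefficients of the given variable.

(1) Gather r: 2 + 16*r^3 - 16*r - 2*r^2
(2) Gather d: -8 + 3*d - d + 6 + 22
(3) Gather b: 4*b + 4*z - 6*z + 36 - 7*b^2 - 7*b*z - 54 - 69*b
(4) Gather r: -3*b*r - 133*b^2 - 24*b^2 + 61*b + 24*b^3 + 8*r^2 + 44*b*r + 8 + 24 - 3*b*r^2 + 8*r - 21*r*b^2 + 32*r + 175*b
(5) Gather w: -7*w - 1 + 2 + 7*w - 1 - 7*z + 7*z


(1) = 16*r^3 - 2*r^2 - 16*r + 2
(2) = 2*d + 20
(3) = -7*b^2 + b*(-7*z - 65) - 2*z - 18
(4) = 24*b^3 - 157*b^2 + 236*b + r^2*(8 - 3*b) + r*(-21*b^2 + 41*b + 40) + 32
(5) = 0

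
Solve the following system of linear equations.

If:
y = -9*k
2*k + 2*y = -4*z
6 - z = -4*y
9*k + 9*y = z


Then:
No Solution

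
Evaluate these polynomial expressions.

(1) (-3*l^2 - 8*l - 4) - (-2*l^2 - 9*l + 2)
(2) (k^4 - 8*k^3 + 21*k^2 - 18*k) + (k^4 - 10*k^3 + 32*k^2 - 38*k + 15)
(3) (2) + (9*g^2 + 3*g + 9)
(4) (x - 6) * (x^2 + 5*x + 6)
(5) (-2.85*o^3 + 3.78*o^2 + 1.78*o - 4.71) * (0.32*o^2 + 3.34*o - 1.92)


(1) = -l^2 + l - 6
(2) = 2*k^4 - 18*k^3 + 53*k^2 - 56*k + 15
(3) = 9*g^2 + 3*g + 11
(4) = x^3 - x^2 - 24*x - 36
(5) = -0.912*o^5 - 8.3094*o^4 + 18.6668*o^3 - 2.8196*o^2 - 19.149*o + 9.0432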